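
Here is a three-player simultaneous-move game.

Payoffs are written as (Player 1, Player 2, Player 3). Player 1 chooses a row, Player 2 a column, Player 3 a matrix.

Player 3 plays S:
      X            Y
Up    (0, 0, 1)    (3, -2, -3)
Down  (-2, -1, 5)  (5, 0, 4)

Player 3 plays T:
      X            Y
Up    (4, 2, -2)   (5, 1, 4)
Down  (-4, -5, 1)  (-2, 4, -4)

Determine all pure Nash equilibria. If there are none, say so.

Pure-strategy Nash equilibria: (Up, X, S) and (Down, Y, S)

Player 1 against (X, S): payoffs 0, -2 → best response Up.
Player 1 against (X, T): payoffs 4, -4 → best response Up.
Player 1 against (Y, S): payoffs 3, 5 → best response Down.
Player 1 against (Y, T): payoffs 5, -2 → best response Up.
Player 2 against (Up, S): payoffs 0, -2 → best response X.
Player 2 against (Up, T): payoffs 2, 1 → best response X.
Player 2 against (Down, S): payoffs -1, 0 → best response Y.
Player 2 against (Down, T): payoffs -5, 4 → best response Y.
Player 3 against (Up, X): payoffs 1, -2 → best response S.
Player 3 against (Up, Y): payoffs -3, 4 → best response T.
Player 3 against (Down, X): payoffs 5, 1 → best response S.
Player 3 against (Down, Y): payoffs 4, -4 → best response S.
Mutual best responses: (Up, X, S); (Down, Y, S).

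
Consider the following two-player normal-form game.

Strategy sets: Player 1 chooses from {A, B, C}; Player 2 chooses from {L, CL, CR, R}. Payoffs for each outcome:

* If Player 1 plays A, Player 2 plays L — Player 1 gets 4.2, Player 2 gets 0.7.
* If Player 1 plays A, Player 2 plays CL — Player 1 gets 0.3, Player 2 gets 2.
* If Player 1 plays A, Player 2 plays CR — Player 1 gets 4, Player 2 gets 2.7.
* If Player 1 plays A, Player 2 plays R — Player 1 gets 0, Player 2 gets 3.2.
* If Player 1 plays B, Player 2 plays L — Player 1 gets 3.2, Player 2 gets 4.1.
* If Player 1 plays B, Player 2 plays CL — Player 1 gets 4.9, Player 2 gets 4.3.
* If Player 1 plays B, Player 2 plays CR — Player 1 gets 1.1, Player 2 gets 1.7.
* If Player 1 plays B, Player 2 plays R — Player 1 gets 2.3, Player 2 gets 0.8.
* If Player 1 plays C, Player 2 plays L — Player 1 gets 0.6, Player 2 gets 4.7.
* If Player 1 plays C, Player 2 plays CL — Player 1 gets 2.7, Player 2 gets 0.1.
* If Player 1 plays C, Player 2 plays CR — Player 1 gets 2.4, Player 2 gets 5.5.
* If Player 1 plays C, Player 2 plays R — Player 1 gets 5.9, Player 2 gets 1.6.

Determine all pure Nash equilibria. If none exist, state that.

For each player, find the best response to each opponent profile; mutual best responses are the pure NE.
Player 1 against L: payoffs 4.2, 3.2, 0.6 → best response A.
Player 1 against CL: payoffs 0.3, 4.9, 2.7 → best response B.
Player 1 against CR: payoffs 4, 1.1, 2.4 → best response A.
Player 1 against R: payoffs 0, 2.3, 5.9 → best response C.
Player 2 against A: payoffs 0.7, 2, 2.7, 3.2 → best response R.
Player 2 against B: payoffs 4.1, 4.3, 1.7, 0.8 → best response CL.
Player 2 against C: payoffs 4.7, 0.1, 5.5, 1.6 → best response CR.
Mutual best responses: (B, CL).

The unique pure-strategy Nash equilibrium is (B, CL).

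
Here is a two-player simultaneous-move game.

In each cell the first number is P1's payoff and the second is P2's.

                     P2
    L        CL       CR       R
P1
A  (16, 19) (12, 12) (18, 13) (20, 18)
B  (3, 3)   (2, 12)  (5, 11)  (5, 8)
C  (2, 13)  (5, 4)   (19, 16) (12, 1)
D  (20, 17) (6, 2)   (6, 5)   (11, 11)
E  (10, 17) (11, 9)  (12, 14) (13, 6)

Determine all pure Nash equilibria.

P1 against L: payoffs 16, 3, 2, 20, 10 → best response D.
P1 against CL: payoffs 12, 2, 5, 6, 11 → best response A.
P1 against CR: payoffs 18, 5, 19, 6, 12 → best response C.
P1 against R: payoffs 20, 5, 12, 11, 13 → best response A.
P2 against A: payoffs 19, 12, 13, 18 → best response L.
P2 against B: payoffs 3, 12, 11, 8 → best response CL.
P2 against C: payoffs 13, 4, 16, 1 → best response CR.
P2 against D: payoffs 17, 2, 5, 11 → best response L.
P2 against E: payoffs 17, 9, 14, 6 → best response L.
Mutual best responses: (C, CR); (D, L).

The pure Nash equilibria are (C, CR), (D, L).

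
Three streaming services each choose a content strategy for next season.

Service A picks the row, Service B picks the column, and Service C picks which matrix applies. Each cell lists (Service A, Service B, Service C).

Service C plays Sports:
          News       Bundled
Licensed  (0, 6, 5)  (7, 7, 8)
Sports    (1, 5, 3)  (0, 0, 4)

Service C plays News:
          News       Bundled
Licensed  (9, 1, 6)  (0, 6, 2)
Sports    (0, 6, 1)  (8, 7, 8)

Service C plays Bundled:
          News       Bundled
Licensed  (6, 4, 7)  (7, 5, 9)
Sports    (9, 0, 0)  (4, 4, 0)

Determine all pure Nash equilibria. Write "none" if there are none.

The pure Nash equilibria are (Licensed, Bundled, Bundled), (Sports, News, Sports), (Sports, Bundled, News).

For each player, find the best response to each opponent profile; mutual best responses are the pure NE.
Service A against (News, Sports): payoffs 0, 1 → best response Sports.
Service A against (News, News): payoffs 9, 0 → best response Licensed.
Service A against (News, Bundled): payoffs 6, 9 → best response Sports.
Service A against (Bundled, Sports): payoffs 7, 0 → best response Licensed.
Service A against (Bundled, News): payoffs 0, 8 → best response Sports.
Service A against (Bundled, Bundled): payoffs 7, 4 → best response Licensed.
Service B against (Licensed, Sports): payoffs 6, 7 → best response Bundled.
Service B against (Licensed, News): payoffs 1, 6 → best response Bundled.
Service B against (Licensed, Bundled): payoffs 4, 5 → best response Bundled.
Service B against (Sports, Sports): payoffs 5, 0 → best response News.
Service B against (Sports, News): payoffs 6, 7 → best response Bundled.
Service B against (Sports, Bundled): payoffs 0, 4 → best response Bundled.
Service C against (Licensed, News): payoffs 5, 6, 7 → best response Bundled.
Service C against (Licensed, Bundled): payoffs 8, 2, 9 → best response Bundled.
Service C against (Sports, News): payoffs 3, 1, 0 → best response Sports.
Service C against (Sports, Bundled): payoffs 4, 8, 0 → best response News.
Mutual best responses: (Licensed, Bundled, Bundled); (Sports, News, Sports); (Sports, Bundled, News).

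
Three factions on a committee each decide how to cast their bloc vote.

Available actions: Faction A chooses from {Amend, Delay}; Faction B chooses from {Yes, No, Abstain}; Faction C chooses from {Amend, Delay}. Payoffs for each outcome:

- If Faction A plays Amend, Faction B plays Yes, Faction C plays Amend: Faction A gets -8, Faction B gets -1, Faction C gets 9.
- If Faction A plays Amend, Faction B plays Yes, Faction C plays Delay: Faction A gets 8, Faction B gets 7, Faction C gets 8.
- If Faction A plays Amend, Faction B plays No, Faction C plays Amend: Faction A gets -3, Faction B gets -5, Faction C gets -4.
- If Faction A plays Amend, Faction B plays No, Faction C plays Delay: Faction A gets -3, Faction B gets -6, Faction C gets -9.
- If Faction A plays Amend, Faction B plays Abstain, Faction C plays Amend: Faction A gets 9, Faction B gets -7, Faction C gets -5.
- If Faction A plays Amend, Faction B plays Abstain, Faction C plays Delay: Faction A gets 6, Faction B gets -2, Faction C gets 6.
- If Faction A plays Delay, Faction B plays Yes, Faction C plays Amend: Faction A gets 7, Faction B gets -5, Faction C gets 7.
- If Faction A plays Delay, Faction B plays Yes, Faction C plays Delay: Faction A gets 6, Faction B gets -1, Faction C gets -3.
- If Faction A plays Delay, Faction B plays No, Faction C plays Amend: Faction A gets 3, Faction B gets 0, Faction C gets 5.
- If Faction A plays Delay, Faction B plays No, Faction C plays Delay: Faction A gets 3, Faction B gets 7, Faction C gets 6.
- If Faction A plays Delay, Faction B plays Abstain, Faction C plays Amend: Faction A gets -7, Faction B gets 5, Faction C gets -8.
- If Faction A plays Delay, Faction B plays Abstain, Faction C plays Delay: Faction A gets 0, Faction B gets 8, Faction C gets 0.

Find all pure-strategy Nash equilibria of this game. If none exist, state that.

(Amend, Yes, Amend): Faction A can switch to Delay (-8 → 7). Not NE.
(Amend, Yes, Delay): Faction C can switch to Amend (8 → 9). Not NE.
(Amend, No, Amend): Faction A can switch to Delay (-3 → 3). Not NE.
(Amend, No, Delay): Faction A can switch to Delay (-3 → 3). Not NE.
(Amend, Abstain, Amend): Faction B can switch to Yes (-7 → -1). Not NE.
(Amend, Abstain, Delay): Faction B can switch to Yes (-2 → 7). Not NE.
(Delay, Yes, Amend): Faction B can switch to No (-5 → 0). Not NE.
(Delay, Yes, Delay): Faction A can switch to Amend (6 → 8). Not NE.
(Delay, No, Amend): Faction B can switch to Abstain (0 → 5). Not NE.
(Delay, No, Delay): Faction B can switch to Abstain (7 → 8). Not NE.
(The remaining 2 profiles each have a profitable deviation by the same check.)

No pure-strategy Nash equilibrium.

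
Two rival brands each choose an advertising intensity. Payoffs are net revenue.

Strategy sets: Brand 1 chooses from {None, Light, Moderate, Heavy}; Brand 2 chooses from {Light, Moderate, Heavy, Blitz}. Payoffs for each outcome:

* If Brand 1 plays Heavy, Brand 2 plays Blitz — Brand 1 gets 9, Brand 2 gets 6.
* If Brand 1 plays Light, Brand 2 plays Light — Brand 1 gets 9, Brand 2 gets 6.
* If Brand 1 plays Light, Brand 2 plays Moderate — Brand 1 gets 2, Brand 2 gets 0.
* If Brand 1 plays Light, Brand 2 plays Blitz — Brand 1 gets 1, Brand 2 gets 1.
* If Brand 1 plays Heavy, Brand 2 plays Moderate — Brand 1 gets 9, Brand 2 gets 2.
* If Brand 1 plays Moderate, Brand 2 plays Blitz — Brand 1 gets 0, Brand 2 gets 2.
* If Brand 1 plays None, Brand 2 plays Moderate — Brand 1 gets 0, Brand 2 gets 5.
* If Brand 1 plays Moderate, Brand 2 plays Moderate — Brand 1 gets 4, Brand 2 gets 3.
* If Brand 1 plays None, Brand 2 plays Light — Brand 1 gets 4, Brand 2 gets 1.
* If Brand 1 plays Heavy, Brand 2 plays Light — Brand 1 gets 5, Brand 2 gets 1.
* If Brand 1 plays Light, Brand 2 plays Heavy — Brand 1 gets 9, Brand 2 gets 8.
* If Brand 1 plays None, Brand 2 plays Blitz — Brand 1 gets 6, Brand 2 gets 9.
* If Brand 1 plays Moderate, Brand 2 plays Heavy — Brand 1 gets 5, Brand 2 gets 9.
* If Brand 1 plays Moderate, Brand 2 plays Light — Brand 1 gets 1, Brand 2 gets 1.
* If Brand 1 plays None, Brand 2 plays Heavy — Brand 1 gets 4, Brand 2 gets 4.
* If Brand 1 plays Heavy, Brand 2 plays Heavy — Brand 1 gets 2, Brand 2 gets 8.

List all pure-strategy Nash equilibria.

Mark each player's best response to every combination of opponents' strategies; a profile where every player is best-responding is a pure Nash equilibrium.
Brand 1 against Light: payoffs 4, 9, 1, 5 → best response Light.
Brand 1 against Moderate: payoffs 0, 2, 4, 9 → best response Heavy.
Brand 1 against Heavy: payoffs 4, 9, 5, 2 → best response Light.
Brand 1 against Blitz: payoffs 6, 1, 0, 9 → best response Heavy.
Brand 2 against None: payoffs 1, 5, 4, 9 → best response Blitz.
Brand 2 against Light: payoffs 6, 0, 8, 1 → best response Heavy.
Brand 2 against Moderate: payoffs 1, 3, 9, 2 → best response Heavy.
Brand 2 against Heavy: payoffs 1, 2, 8, 6 → best response Heavy.
Mutual best responses: (Light, Heavy).

The unique pure-strategy Nash equilibrium is (Light, Heavy).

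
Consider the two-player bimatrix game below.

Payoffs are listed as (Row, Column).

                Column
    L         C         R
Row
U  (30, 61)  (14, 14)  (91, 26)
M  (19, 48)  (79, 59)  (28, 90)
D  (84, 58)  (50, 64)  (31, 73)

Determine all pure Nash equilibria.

There is no pure-strategy Nash equilibrium.

Check each profile: it is a Nash equilibrium iff no player can strictly gain by switching unilaterally.
(U, L): Row can switch to D (30 → 84). Not NE.
(U, C): Row can switch to M (14 → 79). Not NE.
(U, R): Column can switch to L (26 → 61). Not NE.
(M, L): Row can switch to U (19 → 30). Not NE.
(M, C): Column can switch to R (59 → 90). Not NE.
(M, R): Row can switch to U (28 → 91). Not NE.
(The remaining 3 profiles each have a profitable deviation by the same check.)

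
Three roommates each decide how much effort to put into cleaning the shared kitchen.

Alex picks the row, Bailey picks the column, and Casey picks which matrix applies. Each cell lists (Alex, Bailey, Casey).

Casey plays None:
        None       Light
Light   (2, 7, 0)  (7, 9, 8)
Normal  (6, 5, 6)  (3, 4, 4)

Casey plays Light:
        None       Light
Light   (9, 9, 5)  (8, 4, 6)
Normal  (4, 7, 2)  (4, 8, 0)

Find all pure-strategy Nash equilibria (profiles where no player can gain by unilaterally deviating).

Pure-strategy Nash equilibria: (Light, None, Light); (Light, Light, None); (Normal, None, None)

(Light, None, None): Alex can switch to Normal (2 → 6). Not NE.
(Light, None, Light): Alex gets 9, best alternative 4; Bailey gets 9, best alternative 4; Casey gets 5, best alternative 0. No profitable deviation — NE.
(Light, Light, None): Alex gets 7, best alternative 3; Bailey gets 9, best alternative 7; Casey gets 8, best alternative 6. No profitable deviation — NE.
(Light, Light, Light): Bailey can switch to None (4 → 9). Not NE.
(Normal, None, None): Alex gets 6, best alternative 2; Bailey gets 5, best alternative 4; Casey gets 6, best alternative 2. No profitable deviation — NE.
(Normal, None, Light): Alex can switch to Light (4 → 9). Not NE.
(Normal, Light, None): Alex can switch to Light (3 → 7). Not NE.
(Normal, Light, Light): Alex can switch to Light (4 → 8). Not NE.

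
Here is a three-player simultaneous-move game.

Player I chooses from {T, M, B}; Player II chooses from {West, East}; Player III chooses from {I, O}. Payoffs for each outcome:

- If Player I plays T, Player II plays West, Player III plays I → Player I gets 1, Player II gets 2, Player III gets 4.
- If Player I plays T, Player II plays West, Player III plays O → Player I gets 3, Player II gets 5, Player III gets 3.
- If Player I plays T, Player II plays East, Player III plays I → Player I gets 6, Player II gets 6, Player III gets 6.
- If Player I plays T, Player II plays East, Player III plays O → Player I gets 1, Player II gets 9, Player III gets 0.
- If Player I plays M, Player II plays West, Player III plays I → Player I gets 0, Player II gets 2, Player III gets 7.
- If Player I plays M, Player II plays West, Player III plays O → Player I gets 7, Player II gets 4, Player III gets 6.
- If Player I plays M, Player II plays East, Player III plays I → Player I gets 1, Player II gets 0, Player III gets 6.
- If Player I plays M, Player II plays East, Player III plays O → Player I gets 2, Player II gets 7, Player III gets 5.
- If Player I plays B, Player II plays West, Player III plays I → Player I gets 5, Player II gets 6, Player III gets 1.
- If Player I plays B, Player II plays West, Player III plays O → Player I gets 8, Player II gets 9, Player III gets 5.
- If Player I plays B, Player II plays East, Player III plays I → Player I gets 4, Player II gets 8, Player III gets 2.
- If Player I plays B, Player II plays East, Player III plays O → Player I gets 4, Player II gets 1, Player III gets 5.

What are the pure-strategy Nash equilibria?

The pure Nash equilibria are (T, East, I), (B, West, O).

(T, West, I): Player I can switch to B (1 → 5). Not NE.
(T, West, O): Player I can switch to M (3 → 7). Not NE.
(T, East, I): Player I gets 6, best alternative 4; Player II gets 6, best alternative 2; Player III gets 6, best alternative 0. No profitable deviation — NE.
(T, East, O): Player I can switch to M (1 → 2). Not NE.
(M, West, I): Player I can switch to T (0 → 1). Not NE.
(M, West, O): Player I can switch to B (7 → 8). Not NE.
(M, East, I): Player I can switch to T (1 → 6). Not NE.
(M, East, O): Player I can switch to B (2 → 4). Not NE.
(B, West, I): Player II can switch to East (6 → 8). Not NE.
(B, West, O): Player I gets 8, best alternative 7; Player II gets 9, best alternative 1; Player III gets 5, best alternative 1. No profitable deviation — NE.
(B, East, I): Player I can switch to T (4 → 6). Not NE.
(B, East, O): Player II can switch to West (1 → 9). Not NE.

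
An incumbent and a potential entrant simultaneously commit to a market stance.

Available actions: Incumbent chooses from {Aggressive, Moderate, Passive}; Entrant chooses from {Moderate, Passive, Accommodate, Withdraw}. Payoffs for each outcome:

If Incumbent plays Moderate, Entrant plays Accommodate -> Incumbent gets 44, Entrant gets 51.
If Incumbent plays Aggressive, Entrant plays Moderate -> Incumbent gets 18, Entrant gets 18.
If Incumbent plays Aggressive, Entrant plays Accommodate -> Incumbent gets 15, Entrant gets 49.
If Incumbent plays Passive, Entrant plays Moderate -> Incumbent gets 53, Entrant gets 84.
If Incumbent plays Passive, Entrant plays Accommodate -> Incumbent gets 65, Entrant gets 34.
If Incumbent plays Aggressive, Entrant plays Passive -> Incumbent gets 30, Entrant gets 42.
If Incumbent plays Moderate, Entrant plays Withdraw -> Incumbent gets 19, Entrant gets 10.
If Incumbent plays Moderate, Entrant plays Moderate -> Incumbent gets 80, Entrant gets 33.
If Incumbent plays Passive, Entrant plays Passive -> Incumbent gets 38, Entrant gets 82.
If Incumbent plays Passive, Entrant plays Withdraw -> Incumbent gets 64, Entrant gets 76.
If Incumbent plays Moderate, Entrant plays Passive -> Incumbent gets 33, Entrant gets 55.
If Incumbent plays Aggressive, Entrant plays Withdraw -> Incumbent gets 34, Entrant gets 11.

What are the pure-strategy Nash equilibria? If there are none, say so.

For each player, find the best response to each opponent profile; mutual best responses are the pure NE.
Incumbent against Moderate: payoffs 18, 80, 53 → best response Moderate.
Incumbent against Passive: payoffs 30, 33, 38 → best response Passive.
Incumbent against Accommodate: payoffs 15, 44, 65 → best response Passive.
Incumbent against Withdraw: payoffs 34, 19, 64 → best response Passive.
Entrant against Aggressive: payoffs 18, 42, 49, 11 → best response Accommodate.
Entrant against Moderate: payoffs 33, 55, 51, 10 → best response Passive.
Entrant against Passive: payoffs 84, 82, 34, 76 → best response Moderate.
No profile is a mutual best response for all players.

No pure-strategy Nash equilibrium.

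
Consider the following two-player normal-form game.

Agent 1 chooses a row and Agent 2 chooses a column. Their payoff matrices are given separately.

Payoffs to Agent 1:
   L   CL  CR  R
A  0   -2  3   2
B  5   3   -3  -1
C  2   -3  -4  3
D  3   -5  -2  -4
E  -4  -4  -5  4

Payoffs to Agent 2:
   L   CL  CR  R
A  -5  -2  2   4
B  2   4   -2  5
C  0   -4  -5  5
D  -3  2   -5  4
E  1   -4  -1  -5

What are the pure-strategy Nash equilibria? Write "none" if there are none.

There is no pure-strategy Nash equilibrium.

Agent 1 against L: payoffs 0, 5, 2, 3, -4 → best response B.
Agent 1 against CL: payoffs -2, 3, -3, -5, -4 → best response B.
Agent 1 against CR: payoffs 3, -3, -4, -2, -5 → best response A.
Agent 1 against R: payoffs 2, -1, 3, -4, 4 → best response E.
Agent 2 against A: payoffs -5, -2, 2, 4 → best response R.
Agent 2 against B: payoffs 2, 4, -2, 5 → best response R.
Agent 2 against C: payoffs 0, -4, -5, 5 → best response R.
Agent 2 against D: payoffs -3, 2, -5, 4 → best response R.
Agent 2 against E: payoffs 1, -4, -1, -5 → best response L.
No profile is a mutual best response for all players.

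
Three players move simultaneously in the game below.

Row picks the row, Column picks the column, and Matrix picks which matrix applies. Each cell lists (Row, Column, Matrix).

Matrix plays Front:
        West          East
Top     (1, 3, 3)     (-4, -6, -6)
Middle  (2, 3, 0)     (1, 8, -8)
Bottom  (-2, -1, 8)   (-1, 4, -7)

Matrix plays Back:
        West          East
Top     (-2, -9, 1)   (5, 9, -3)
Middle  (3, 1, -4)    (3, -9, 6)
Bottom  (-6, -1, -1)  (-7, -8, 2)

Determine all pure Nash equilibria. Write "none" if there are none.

The unique pure-strategy Nash equilibrium is (Top, East, Back).

Row against (West, Front): payoffs 1, 2, -2 → best response Middle.
Row against (West, Back): payoffs -2, 3, -6 → best response Middle.
Row against (East, Front): payoffs -4, 1, -1 → best response Middle.
Row against (East, Back): payoffs 5, 3, -7 → best response Top.
Column against (Top, Front): payoffs 3, -6 → best response West.
Column against (Top, Back): payoffs -9, 9 → best response East.
Column against (Middle, Front): payoffs 3, 8 → best response East.
Column against (Middle, Back): payoffs 1, -9 → best response West.
Column against (Bottom, Front): payoffs -1, 4 → best response East.
Column against (Bottom, Back): payoffs -1, -8 → best response West.
Matrix against (Top, West): payoffs 3, 1 → best response Front.
Matrix against (Top, East): payoffs -6, -3 → best response Back.
Matrix against (Middle, West): payoffs 0, -4 → best response Front.
Matrix against (Middle, East): payoffs -8, 6 → best response Back.
Matrix against (Bottom, West): payoffs 8, -1 → best response Front.
Matrix against (Bottom, East): payoffs -7, 2 → best response Back.
Mutual best responses: (Top, East, Back).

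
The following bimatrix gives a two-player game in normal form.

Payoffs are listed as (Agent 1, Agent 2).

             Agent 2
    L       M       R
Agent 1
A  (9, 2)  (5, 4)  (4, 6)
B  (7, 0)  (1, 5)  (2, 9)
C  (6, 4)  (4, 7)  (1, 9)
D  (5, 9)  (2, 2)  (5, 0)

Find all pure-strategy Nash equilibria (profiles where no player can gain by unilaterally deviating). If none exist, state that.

Agent 1 against L: payoffs 9, 7, 6, 5 → best response A.
Agent 1 against M: payoffs 5, 1, 4, 2 → best response A.
Agent 1 against R: payoffs 4, 2, 1, 5 → best response D.
Agent 2 against A: payoffs 2, 4, 6 → best response R.
Agent 2 against B: payoffs 0, 5, 9 → best response R.
Agent 2 against C: payoffs 4, 7, 9 → best response R.
Agent 2 against D: payoffs 9, 2, 0 → best response L.
No profile is a mutual best response for all players.

none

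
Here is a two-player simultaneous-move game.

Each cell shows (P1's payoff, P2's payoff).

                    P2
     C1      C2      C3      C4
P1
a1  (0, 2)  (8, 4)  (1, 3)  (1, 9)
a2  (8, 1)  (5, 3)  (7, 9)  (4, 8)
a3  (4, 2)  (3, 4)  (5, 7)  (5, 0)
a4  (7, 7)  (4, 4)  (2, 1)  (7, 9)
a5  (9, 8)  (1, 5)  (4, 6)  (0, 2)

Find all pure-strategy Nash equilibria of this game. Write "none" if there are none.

Mark each player's best response to every combination of opponents' strategies; a profile where every player is best-responding is a pure Nash equilibrium.
P1 against C1: payoffs 0, 8, 4, 7, 9 → best response a5.
P1 against C2: payoffs 8, 5, 3, 4, 1 → best response a1.
P1 against C3: payoffs 1, 7, 5, 2, 4 → best response a2.
P1 against C4: payoffs 1, 4, 5, 7, 0 → best response a4.
P2 against a1: payoffs 2, 4, 3, 9 → best response C4.
P2 against a2: payoffs 1, 3, 9, 8 → best response C3.
P2 against a3: payoffs 2, 4, 7, 0 → best response C3.
P2 against a4: payoffs 7, 4, 1, 9 → best response C4.
P2 against a5: payoffs 8, 5, 6, 2 → best response C1.
Mutual best responses: (a2, C3); (a4, C4); (a5, C1).

Pure-strategy Nash equilibria: (a2, C3), (a4, C4), (a5, C1)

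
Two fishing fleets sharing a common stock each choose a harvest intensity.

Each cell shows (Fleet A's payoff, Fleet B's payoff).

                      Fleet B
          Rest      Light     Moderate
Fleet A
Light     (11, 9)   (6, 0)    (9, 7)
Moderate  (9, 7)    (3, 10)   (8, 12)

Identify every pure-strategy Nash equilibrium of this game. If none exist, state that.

Fleet A against Rest: payoffs 11, 9 → best response Light.
Fleet A against Light: payoffs 6, 3 → best response Light.
Fleet A against Moderate: payoffs 9, 8 → best response Light.
Fleet B against Light: payoffs 9, 0, 7 → best response Rest.
Fleet B against Moderate: payoffs 7, 10, 12 → best response Moderate.
Mutual best responses: (Light, Rest).

Pure NE: (Light, Rest)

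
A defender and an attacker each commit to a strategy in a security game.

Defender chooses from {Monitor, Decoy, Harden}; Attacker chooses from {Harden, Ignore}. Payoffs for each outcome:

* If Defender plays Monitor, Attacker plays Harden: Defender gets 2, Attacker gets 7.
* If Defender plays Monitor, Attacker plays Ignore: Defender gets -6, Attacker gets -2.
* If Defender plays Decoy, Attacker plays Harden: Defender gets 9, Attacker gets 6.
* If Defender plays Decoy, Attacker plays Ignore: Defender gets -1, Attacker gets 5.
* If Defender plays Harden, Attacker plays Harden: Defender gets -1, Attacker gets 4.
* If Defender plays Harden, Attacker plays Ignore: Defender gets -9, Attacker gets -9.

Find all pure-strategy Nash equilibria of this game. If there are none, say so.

Defender against Harden: payoffs 2, 9, -1 → best response Decoy.
Defender against Ignore: payoffs -6, -1, -9 → best response Decoy.
Attacker against Monitor: payoffs 7, -2 → best response Harden.
Attacker against Decoy: payoffs 6, 5 → best response Harden.
Attacker against Harden: payoffs 4, -9 → best response Harden.
Mutual best responses: (Decoy, Harden).

(Decoy, Harden)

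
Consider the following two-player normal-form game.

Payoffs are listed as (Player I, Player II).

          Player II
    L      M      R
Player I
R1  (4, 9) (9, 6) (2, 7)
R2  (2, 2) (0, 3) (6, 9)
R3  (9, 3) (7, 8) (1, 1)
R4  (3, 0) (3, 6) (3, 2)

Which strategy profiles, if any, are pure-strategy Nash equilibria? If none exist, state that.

Player I against L: payoffs 4, 2, 9, 3 → best response R3.
Player I against M: payoffs 9, 0, 7, 3 → best response R1.
Player I against R: payoffs 2, 6, 1, 3 → best response R2.
Player II against R1: payoffs 9, 6, 7 → best response L.
Player II against R2: payoffs 2, 3, 9 → best response R.
Player II against R3: payoffs 3, 8, 1 → best response M.
Player II against R4: payoffs 0, 6, 2 → best response M.
Mutual best responses: (R2, R).

The unique pure-strategy Nash equilibrium is (R2, R).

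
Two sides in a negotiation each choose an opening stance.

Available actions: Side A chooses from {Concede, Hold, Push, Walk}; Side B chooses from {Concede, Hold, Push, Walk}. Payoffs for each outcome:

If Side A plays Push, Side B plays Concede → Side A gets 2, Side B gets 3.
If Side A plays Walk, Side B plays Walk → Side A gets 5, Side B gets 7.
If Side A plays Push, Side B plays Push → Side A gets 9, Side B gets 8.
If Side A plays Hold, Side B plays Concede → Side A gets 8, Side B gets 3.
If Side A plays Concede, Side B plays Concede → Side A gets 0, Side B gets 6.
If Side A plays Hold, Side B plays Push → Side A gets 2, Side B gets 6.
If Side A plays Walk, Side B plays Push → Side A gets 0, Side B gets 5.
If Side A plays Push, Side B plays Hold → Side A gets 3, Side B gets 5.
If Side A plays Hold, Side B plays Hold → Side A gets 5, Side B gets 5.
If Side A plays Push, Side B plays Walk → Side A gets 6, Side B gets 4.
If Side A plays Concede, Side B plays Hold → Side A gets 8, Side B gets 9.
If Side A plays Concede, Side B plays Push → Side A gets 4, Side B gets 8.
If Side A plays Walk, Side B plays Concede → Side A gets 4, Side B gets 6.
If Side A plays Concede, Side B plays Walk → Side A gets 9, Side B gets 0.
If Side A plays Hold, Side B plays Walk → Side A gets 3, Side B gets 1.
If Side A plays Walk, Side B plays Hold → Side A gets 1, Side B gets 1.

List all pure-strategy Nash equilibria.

The pure Nash equilibria are (Concede, Hold) and (Push, Push).

(Concede, Concede): Side A can switch to Hold (0 → 8). Not NE.
(Concede, Hold): Side A gets 8, best alternative 5; Side B gets 9, best alternative 8. No profitable deviation — NE.
(Concede, Push): Side A can switch to Push (4 → 9). Not NE.
(Concede, Walk): Side B can switch to Concede (0 → 6). Not NE.
(Hold, Concede): Side B can switch to Hold (3 → 5). Not NE.
(Hold, Hold): Side A can switch to Concede (5 → 8). Not NE.
(Hold, Push): Side A can switch to Concede (2 → 4). Not NE.
(Hold, Walk): Side A can switch to Concede (3 → 9). Not NE.
(Push, Concede): Side A can switch to Hold (2 → 8). Not NE.
(Push, Push): Side A gets 9, best alternative 4; Side B gets 8, best alternative 5. No profitable deviation — NE.
(The remaining 6 profiles each have a profitable deviation by the same check.)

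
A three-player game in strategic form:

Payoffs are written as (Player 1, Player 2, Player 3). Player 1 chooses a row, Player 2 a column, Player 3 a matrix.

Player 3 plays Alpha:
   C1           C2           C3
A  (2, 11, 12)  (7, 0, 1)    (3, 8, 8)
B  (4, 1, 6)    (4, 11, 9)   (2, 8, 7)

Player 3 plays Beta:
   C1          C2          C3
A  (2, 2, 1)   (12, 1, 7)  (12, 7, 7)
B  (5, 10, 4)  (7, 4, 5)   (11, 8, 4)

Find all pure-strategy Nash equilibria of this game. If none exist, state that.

(A, C1, Alpha): Player 1 can switch to B (2 → 4). Not NE.
(A, C1, Beta): Player 1 can switch to B (2 → 5). Not NE.
(A, C2, Alpha): Player 2 can switch to C1 (0 → 11). Not NE.
(A, C2, Beta): Player 2 can switch to C1 (1 → 2). Not NE.
(A, C3, Alpha): Player 2 can switch to C1 (8 → 11). Not NE.
(A, C3, Beta): Player 3 can switch to Alpha (7 → 8). Not NE.
(The remaining 6 profiles each have a profitable deviation by the same check.)

No pure-strategy Nash equilibrium.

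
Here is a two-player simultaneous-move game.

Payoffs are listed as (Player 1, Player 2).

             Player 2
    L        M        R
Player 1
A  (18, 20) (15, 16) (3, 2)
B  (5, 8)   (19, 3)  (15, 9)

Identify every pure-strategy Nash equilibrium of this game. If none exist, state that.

Mark each player's best response to every combination of opponents' strategies; a profile where every player is best-responding is a pure Nash equilibrium.
Player 1 against L: payoffs 18, 5 → best response A.
Player 1 against M: payoffs 15, 19 → best response B.
Player 1 against R: payoffs 3, 15 → best response B.
Player 2 against A: payoffs 20, 16, 2 → best response L.
Player 2 against B: payoffs 8, 3, 9 → best response R.
Mutual best responses: (A, L); (B, R).

The pure Nash equilibria are (A, L), (B, R).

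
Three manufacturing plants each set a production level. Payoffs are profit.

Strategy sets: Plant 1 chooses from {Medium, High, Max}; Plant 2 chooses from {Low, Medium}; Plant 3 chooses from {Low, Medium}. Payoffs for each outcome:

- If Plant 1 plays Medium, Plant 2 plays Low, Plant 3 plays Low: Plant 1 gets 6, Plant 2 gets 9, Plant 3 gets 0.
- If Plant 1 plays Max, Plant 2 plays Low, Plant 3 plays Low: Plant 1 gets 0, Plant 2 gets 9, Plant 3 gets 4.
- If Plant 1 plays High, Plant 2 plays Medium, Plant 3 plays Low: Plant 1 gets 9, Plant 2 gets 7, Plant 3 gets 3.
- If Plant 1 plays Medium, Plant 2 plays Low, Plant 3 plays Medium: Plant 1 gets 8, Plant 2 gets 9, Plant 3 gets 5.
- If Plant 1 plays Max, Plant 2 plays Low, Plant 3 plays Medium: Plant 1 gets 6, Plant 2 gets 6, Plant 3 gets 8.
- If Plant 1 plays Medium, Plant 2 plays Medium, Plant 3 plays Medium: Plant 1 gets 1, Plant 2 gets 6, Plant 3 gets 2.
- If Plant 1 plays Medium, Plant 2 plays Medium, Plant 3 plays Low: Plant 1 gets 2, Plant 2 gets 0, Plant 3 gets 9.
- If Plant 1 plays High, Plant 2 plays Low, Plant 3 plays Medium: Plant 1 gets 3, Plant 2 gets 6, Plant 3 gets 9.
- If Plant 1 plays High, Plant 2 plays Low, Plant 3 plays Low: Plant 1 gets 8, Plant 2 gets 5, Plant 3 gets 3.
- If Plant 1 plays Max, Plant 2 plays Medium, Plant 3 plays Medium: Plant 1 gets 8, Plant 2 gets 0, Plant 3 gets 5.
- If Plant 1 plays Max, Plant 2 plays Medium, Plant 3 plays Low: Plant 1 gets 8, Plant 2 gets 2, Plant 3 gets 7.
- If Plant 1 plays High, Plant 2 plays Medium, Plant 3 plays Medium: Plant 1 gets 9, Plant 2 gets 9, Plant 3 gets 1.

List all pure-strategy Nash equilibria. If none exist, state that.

Pure-strategy Nash equilibria: (Medium, Low, Medium), (High, Medium, Low)

Plant 1 against (Low, Low): payoffs 6, 8, 0 → best response High.
Plant 1 against (Low, Medium): payoffs 8, 3, 6 → best response Medium.
Plant 1 against (Medium, Low): payoffs 2, 9, 8 → best response High.
Plant 1 against (Medium, Medium): payoffs 1, 9, 8 → best response High.
Plant 2 against (Medium, Low): payoffs 9, 0 → best response Low.
Plant 2 against (Medium, Medium): payoffs 9, 6 → best response Low.
Plant 2 against (High, Low): payoffs 5, 7 → best response Medium.
Plant 2 against (High, Medium): payoffs 6, 9 → best response Medium.
Plant 2 against (Max, Low): payoffs 9, 2 → best response Low.
Plant 2 against (Max, Medium): payoffs 6, 0 → best response Low.
Plant 3 against (Medium, Low): payoffs 0, 5 → best response Medium.
Plant 3 against (Medium, Medium): payoffs 9, 2 → best response Low.
Plant 3 against (High, Low): payoffs 3, 9 → best response Medium.
Plant 3 against (High, Medium): payoffs 3, 1 → best response Low.
Plant 3 against (Max, Low): payoffs 4, 8 → best response Medium.
Plant 3 against (Max, Medium): payoffs 7, 5 → best response Low.
Mutual best responses: (Medium, Low, Medium); (High, Medium, Low).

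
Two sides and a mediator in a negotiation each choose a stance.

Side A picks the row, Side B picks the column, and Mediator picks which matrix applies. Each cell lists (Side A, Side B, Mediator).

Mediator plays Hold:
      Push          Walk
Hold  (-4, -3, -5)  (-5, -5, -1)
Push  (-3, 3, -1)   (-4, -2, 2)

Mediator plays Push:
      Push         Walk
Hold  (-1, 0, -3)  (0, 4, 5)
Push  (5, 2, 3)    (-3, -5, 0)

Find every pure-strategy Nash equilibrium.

(Hold, Walk, Push), (Push, Push, Push)

Side A against (Push, Hold): payoffs -4, -3 → best response Push.
Side A against (Push, Push): payoffs -1, 5 → best response Push.
Side A against (Walk, Hold): payoffs -5, -4 → best response Push.
Side A against (Walk, Push): payoffs 0, -3 → best response Hold.
Side B against (Hold, Hold): payoffs -3, -5 → best response Push.
Side B against (Hold, Push): payoffs 0, 4 → best response Walk.
Side B against (Push, Hold): payoffs 3, -2 → best response Push.
Side B against (Push, Push): payoffs 2, -5 → best response Push.
Mediator against (Hold, Push): payoffs -5, -3 → best response Push.
Mediator against (Hold, Walk): payoffs -1, 5 → best response Push.
Mediator against (Push, Push): payoffs -1, 3 → best response Push.
Mediator against (Push, Walk): payoffs 2, 0 → best response Hold.
Mutual best responses: (Hold, Walk, Push); (Push, Push, Push).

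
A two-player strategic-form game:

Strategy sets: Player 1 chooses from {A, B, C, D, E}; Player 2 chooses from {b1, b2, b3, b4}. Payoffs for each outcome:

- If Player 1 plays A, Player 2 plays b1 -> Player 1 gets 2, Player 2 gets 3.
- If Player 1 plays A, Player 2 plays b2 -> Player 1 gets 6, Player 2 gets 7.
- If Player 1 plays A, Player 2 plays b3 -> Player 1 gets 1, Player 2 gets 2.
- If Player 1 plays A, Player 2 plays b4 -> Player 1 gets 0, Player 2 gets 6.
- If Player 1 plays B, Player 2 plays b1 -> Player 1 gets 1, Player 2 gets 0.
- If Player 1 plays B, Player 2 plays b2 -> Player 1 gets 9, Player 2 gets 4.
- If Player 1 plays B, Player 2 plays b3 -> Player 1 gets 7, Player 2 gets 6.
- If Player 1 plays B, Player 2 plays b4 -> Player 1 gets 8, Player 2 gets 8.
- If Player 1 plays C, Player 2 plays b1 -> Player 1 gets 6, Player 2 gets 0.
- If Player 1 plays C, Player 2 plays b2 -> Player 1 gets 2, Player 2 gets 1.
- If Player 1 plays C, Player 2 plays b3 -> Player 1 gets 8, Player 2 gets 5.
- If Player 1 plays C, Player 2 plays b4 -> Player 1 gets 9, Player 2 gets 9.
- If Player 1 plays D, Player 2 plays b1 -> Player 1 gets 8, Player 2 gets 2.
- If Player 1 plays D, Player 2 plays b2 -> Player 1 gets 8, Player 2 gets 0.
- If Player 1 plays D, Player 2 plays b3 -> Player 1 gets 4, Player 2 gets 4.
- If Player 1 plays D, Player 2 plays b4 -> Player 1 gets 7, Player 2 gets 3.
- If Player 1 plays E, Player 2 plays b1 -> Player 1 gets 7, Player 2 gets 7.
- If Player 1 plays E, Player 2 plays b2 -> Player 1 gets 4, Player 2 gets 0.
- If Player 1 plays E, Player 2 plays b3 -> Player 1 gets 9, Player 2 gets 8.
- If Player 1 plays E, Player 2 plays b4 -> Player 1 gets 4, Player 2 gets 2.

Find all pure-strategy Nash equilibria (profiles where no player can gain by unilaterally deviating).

(C, b4); (E, b3)

(A, b1): Player 1 can switch to C (2 → 6). Not NE.
(A, b2): Player 1 can switch to B (6 → 9). Not NE.
(A, b3): Player 1 can switch to B (1 → 7). Not NE.
(A, b4): Player 1 can switch to B (0 → 8). Not NE.
(B, b1): Player 1 can switch to A (1 → 2). Not NE.
(B, b2): Player 2 can switch to b3 (4 → 6). Not NE.
(B, b3): Player 1 can switch to C (7 → 8). Not NE.
(B, b4): Player 1 can switch to C (8 → 9). Not NE.
(C, b4): Player 1 gets 9, best alternative 8; Player 2 gets 9, best alternative 5. No profitable deviation — NE.
(E, b3): Player 1 gets 9, best alternative 8; Player 2 gets 8, best alternative 7. No profitable deviation — NE.
(The remaining 10 profiles each have a profitable deviation by the same check.)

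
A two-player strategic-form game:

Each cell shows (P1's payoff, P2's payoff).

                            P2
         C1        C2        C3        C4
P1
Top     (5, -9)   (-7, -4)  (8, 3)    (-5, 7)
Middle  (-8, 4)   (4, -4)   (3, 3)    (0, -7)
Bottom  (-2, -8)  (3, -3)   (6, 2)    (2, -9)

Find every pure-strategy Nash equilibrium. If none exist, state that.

No pure-strategy Nash equilibrium.

P1 against C1: payoffs 5, -8, -2 → best response Top.
P1 against C2: payoffs -7, 4, 3 → best response Middle.
P1 against C3: payoffs 8, 3, 6 → best response Top.
P1 against C4: payoffs -5, 0, 2 → best response Bottom.
P2 against Top: payoffs -9, -4, 3, 7 → best response C4.
P2 against Middle: payoffs 4, -4, 3, -7 → best response C1.
P2 against Bottom: payoffs -8, -3, 2, -9 → best response C3.
No profile is a mutual best response for all players.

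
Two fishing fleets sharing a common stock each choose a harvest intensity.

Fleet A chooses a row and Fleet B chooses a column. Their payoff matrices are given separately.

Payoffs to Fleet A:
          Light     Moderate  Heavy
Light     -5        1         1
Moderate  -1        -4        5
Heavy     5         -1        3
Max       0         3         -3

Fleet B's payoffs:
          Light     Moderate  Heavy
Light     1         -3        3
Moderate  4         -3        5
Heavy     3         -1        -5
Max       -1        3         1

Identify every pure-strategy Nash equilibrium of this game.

For each strategy profile, look for a profitable unilateral deviation.
(Light, Light): Fleet A can switch to Moderate (-5 → -1). Not NE.
(Light, Moderate): Fleet A can switch to Max (1 → 3). Not NE.
(Light, Heavy): Fleet A can switch to Moderate (1 → 5). Not NE.
(Moderate, Light): Fleet A can switch to Heavy (-1 → 5). Not NE.
(Moderate, Moderate): Fleet A can switch to Light (-4 → 1). Not NE.
(Moderate, Heavy): Fleet A gets 5, best alternative 3; Fleet B gets 5, best alternative 4. No profitable deviation — NE.
(Heavy, Light): Fleet A gets 5, best alternative 0; Fleet B gets 3, best alternative -1. No profitable deviation — NE.
(Heavy, Moderate): Fleet A can switch to Light (-1 → 1). Not NE.
(Max, Moderate): Fleet A gets 3, best alternative 1; Fleet B gets 3, best alternative 1. No profitable deviation — NE.
(The remaining 3 profiles each have a profitable deviation by the same check.)

The pure Nash equilibria are (Moderate, Heavy); (Heavy, Light); (Max, Moderate).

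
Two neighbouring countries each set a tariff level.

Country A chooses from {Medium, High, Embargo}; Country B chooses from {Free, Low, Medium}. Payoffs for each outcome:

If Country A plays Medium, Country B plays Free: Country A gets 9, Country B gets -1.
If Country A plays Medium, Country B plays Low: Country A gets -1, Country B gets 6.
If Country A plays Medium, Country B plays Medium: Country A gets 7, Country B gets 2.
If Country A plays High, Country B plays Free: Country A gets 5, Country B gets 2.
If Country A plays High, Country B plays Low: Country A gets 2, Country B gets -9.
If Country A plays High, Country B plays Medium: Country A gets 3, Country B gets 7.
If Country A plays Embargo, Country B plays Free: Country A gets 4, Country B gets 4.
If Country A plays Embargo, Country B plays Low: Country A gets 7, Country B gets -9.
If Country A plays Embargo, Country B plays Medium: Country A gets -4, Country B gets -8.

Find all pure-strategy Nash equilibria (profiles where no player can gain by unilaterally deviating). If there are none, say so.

Country A against Free: payoffs 9, 5, 4 → best response Medium.
Country A against Low: payoffs -1, 2, 7 → best response Embargo.
Country A against Medium: payoffs 7, 3, -4 → best response Medium.
Country B against Medium: payoffs -1, 6, 2 → best response Low.
Country B against High: payoffs 2, -9, 7 → best response Medium.
Country B against Embargo: payoffs 4, -9, -8 → best response Free.
No profile is a mutual best response for all players.

There is no pure-strategy Nash equilibrium.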